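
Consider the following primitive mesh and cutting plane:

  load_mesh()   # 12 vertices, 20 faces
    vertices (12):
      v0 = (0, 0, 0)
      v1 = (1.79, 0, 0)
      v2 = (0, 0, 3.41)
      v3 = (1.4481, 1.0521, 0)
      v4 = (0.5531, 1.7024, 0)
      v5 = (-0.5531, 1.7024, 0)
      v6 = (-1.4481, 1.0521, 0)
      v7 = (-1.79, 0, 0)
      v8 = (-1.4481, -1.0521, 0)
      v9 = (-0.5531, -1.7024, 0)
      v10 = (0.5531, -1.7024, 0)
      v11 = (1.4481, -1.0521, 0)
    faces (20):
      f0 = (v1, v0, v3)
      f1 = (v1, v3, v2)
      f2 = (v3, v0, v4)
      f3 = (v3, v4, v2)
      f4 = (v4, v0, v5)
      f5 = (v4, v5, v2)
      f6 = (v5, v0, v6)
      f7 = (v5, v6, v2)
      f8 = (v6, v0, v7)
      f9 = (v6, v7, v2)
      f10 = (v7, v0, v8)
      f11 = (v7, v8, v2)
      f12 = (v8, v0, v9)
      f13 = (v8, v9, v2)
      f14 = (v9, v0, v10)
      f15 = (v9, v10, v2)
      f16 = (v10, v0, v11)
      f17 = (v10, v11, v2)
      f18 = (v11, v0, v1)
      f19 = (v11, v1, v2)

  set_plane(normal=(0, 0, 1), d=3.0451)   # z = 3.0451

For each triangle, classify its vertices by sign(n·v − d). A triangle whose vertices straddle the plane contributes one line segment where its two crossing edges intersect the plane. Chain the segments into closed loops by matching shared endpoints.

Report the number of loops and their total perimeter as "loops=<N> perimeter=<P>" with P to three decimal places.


Straddling triangles (10 of 20):
  (v1,v3,v2) [--+] → (0.154959, 0.112584, 3.0451)–(0.191546, 0, 3.0451)  len=0.1184
  (v3,v4,v2) [--+] → (0.0591866, 0.182172, 3.0451)–(0.154959, 0.112584, 3.0451)  len=0.1184
  (v4,v5,v2) [--+] → (-0.0591866, 0.182172, 3.0451)–(0.0591866, 0.182172, 3.0451)  len=0.1184
  (v5,v6,v2) [--+] → (-0.154959, 0.112584, 3.0451)–(-0.0591866, 0.182172, 3.0451)  len=0.1184
  (v6,v7,v2) [--+] → (-0.191546, 0, 3.0451)–(-0.154959, 0.112584, 3.0451)  len=0.1184
  (v7,v8,v2) [--+] → (-0.154959, -0.112584, 3.0451)–(-0.191546, 0, 3.0451)  len=0.1184
  (v8,v9,v2) [--+] → (-0.0591866, -0.182172, 3.0451)–(-0.154959, -0.112584, 3.0451)  len=0.1184
  (v9,v10,v2) [--+] → (0.0591866, -0.182172, 3.0451)–(-0.0591866, -0.182172, 3.0451)  len=0.1184
  (v10,v11,v2) [--+] → (0.154959, -0.112584, 3.0451)–(0.0591866, -0.182172, 3.0451)  len=0.1184
  (v11,v1,v2) [--+] → (0.191546, 0, 3.0451)–(0.154959, -0.112584, 3.0451)  len=0.1184

Chained into 1 loop(s):
  loop 1: 10 segments, perimeter = 1.1838
Total perimeter = 1.184

loops=1 perimeter=1.184


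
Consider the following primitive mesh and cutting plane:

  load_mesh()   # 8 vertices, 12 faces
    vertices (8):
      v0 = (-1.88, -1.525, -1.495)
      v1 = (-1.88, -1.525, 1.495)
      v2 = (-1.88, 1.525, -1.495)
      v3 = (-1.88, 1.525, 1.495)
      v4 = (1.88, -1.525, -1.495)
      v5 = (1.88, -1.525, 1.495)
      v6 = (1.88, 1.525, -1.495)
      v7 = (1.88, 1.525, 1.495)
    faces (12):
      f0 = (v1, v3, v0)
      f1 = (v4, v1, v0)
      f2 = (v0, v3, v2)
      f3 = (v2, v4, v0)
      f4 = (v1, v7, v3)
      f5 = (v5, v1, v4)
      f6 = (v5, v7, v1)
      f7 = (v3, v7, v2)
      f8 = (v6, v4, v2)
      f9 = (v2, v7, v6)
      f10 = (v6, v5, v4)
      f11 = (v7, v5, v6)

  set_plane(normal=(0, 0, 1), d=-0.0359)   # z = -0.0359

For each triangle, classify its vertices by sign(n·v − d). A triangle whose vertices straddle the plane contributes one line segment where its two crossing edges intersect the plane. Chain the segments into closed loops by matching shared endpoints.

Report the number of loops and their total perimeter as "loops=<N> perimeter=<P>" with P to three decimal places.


loops=1 perimeter=13.620

Straddling triangles (8 of 12):
  (v1,v3,v0) [++-] → (-1.88, -0.0366204, -0.0359)–(-1.88, -1.525, -0.0359)  len=1.4884
  (v4,v1,v0) [-+-] → (0.0451452, -1.525, -0.0359)–(-1.88, -1.525, -0.0359)  len=1.9251
  (v0,v3,v2) [-+-] → (-1.88, -0.0366204, -0.0359)–(-1.88, 1.525, -0.0359)  len=1.5616
  (v5,v1,v4) [++-] → (0.0451452, -1.525, -0.0359)–(1.88, -1.525, -0.0359)  len=1.8349
  (v3,v7,v2) [++-] → (-0.0451452, 1.525, -0.0359)–(-1.88, 1.525, -0.0359)  len=1.8349
  (v2,v7,v6) [-+-] → (-0.0451452, 1.525, -0.0359)–(1.88, 1.525, -0.0359)  len=1.9251
  (v6,v5,v4) [-+-] → (1.88, 0.0366204, -0.0359)–(1.88, -1.525, -0.0359)  len=1.5616
  (v7,v5,v6) [++-] → (1.88, 0.0366204, -0.0359)–(1.88, 1.525, -0.0359)  len=1.4884

Chained into 1 loop(s):
  loop 1: 8 segments, perimeter = 13.6200
Total perimeter = 13.620


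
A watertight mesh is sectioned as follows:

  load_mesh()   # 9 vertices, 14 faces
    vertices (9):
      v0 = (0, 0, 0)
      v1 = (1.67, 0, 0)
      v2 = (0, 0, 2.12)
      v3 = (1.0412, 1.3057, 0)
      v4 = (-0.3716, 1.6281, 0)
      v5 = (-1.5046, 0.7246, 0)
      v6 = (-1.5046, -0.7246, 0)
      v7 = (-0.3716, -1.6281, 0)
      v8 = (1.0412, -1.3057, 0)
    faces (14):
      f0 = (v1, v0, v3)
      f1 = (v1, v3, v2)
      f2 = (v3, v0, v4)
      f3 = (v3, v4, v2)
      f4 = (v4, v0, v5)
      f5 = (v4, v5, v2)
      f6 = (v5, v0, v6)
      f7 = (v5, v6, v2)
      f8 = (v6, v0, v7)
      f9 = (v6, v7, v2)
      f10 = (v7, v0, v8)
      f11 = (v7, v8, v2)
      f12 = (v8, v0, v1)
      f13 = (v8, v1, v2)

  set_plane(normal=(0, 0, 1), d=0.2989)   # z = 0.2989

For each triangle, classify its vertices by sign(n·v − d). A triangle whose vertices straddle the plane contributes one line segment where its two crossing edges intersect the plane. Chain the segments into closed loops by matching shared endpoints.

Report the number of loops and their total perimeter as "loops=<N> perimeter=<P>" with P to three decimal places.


Straddling triangles (7 of 14):
  (v1,v3,v2) [--+] → (0.894401, 1.12161, 0.2989)–(1.43455, 0, 0.2989)  len=1.2449
  (v3,v4,v2) [--+] → (-0.319208, 1.39855, 0.2989)–(0.894401, 1.12161, 0.2989)  len=1.2448
  (v4,v5,v2) [--+] → (-1.29247, 0.622438, 0.2989)–(-0.319208, 1.39855, 0.2989)  len=1.2448
  (v5,v6,v2) [--+] → (-1.29247, -0.622438, 0.2989)–(-1.29247, 0.622438, 0.2989)  len=1.2449
  (v6,v7,v2) [--+] → (-0.319208, -1.39855, 0.2989)–(-1.29247, -0.622438, 0.2989)  len=1.2448
  (v7,v8,v2) [--+] → (0.894401, -1.12161, 0.2989)–(-0.319208, -1.39855, 0.2989)  len=1.2448
  (v8,v1,v2) [--+] → (1.43455, 0, 0.2989)–(0.894401, -1.12161, 0.2989)  len=1.2449

Chained into 1 loop(s):
  loop 1: 7 segments, perimeter = 8.7139
Total perimeter = 8.714

loops=1 perimeter=8.714


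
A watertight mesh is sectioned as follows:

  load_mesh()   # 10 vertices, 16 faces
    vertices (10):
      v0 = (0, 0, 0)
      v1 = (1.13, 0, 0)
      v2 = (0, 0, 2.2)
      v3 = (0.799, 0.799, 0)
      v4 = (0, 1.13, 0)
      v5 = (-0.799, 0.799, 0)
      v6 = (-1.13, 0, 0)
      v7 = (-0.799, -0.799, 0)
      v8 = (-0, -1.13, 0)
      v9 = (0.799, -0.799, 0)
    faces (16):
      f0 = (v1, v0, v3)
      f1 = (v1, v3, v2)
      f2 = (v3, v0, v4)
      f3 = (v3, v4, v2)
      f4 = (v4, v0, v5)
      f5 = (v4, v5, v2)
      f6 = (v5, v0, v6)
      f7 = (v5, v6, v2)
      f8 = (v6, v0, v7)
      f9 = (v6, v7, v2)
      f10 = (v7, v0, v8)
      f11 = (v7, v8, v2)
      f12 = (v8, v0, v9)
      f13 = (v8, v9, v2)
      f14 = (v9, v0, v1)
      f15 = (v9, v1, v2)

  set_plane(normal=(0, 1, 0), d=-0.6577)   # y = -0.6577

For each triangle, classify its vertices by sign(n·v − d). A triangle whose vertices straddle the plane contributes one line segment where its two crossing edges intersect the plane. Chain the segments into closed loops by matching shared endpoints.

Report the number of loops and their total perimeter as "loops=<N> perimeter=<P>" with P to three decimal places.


loops=1 perimeter=4.280

Straddling triangles (8 of 16):
  (v6,v0,v7) [++-] → (-0.6577, -0.6577, 0)–(-0.857536, -0.6577, 0)  len=0.1998
  (v6,v7,v2) [+-+] → (-0.857536, -0.6577, 0)–(-0.6577, -0.6577, 0.389061)  len=0.4374
  (v7,v0,v8) [-+-] → (-0.6577, -0.6577, 0)–(0, -0.6577, 0)  len=0.6577
  (v7,v8,v2) [--+] → (0, -0.6577, 0.919522)–(-0.6577, -0.6577, 0.389061)  len=0.8450
  (v8,v0,v9) [-+-] → (0, -0.6577, 0)–(0.6577, -0.6577, 0)  len=0.6577
  (v8,v9,v2) [--+] → (0.6577, -0.6577, 0.389061)–(0, -0.6577, 0.919522)  len=0.8450
  (v9,v0,v1) [-++] → (0.6577, -0.6577, 0)–(0.857536, -0.6577, 0)  len=0.1998
  (v9,v1,v2) [-++] → (0.857536, -0.6577, 0)–(0.6577, -0.6577, 0.389061)  len=0.4374

Chained into 1 loop(s):
  loop 1: 8 segments, perimeter = 4.2798
Total perimeter = 4.280


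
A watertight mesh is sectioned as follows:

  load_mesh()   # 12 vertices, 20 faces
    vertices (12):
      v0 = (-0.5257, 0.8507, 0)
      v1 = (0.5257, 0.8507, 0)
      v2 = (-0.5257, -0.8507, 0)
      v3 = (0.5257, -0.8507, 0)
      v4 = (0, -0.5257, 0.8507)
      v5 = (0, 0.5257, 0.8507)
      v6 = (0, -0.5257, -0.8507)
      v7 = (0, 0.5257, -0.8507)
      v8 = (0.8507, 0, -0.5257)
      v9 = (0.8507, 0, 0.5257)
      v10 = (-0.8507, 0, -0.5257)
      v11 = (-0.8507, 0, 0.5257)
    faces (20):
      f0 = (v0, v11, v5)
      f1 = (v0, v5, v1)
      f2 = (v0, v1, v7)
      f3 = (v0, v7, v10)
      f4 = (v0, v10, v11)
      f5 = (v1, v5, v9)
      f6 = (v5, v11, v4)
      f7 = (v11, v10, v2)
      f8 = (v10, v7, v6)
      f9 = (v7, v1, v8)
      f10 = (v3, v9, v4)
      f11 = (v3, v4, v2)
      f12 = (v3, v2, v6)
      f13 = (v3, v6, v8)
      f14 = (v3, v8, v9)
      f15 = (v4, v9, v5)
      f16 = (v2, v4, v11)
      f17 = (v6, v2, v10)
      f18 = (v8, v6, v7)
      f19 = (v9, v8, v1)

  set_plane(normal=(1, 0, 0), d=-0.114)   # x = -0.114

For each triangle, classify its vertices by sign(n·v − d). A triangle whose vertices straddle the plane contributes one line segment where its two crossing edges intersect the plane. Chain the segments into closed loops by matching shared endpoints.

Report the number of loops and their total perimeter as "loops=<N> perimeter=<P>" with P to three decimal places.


Straddling triangles (10 of 20):
  (v0,v11,v5) [--+] → (-0.114, 0.455252, 0.807148)–(-0.114, 0.596177, 0.666223)  len=0.1993
  (v0,v5,v1) [-++] → (-0.114, 0.596177, 0.666223)–(-0.114, 0.8507, 0)  len=0.7132
  (v0,v1,v7) [-++] → (-0.114, 0.8507, 0)–(-0.114, 0.596177, -0.666223)  len=0.7132
  (v0,v7,v10) [-+-] → (-0.114, 0.596177, -0.666223)–(-0.114, 0.455252, -0.807148)  len=0.1993
  (v5,v11,v4) [+-+] → (-0.114, 0.455252, 0.807148)–(-0.114, -0.455252, 0.807148)  len=0.9105
  (v10,v7,v6) [-++] → (-0.114, 0.455252, -0.807148)–(-0.114, -0.455252, -0.807148)  len=0.9105
  (v3,v4,v2) [++-] → (-0.114, -0.596177, 0.666223)–(-0.114, -0.8507, 0)  len=0.7132
  (v3,v2,v6) [+-+] → (-0.114, -0.8507, 0)–(-0.114, -0.596177, -0.666223)  len=0.7132
  (v2,v4,v11) [-+-] → (-0.114, -0.596177, 0.666223)–(-0.114, -0.455252, 0.807148)  len=0.1993
  (v6,v2,v10) [+--] → (-0.114, -0.596177, -0.666223)–(-0.114, -0.455252, -0.807148)  len=0.1993

Chained into 1 loop(s):
  loop 1: 10 segments, perimeter = 5.4709
Total perimeter = 5.471

loops=1 perimeter=5.471


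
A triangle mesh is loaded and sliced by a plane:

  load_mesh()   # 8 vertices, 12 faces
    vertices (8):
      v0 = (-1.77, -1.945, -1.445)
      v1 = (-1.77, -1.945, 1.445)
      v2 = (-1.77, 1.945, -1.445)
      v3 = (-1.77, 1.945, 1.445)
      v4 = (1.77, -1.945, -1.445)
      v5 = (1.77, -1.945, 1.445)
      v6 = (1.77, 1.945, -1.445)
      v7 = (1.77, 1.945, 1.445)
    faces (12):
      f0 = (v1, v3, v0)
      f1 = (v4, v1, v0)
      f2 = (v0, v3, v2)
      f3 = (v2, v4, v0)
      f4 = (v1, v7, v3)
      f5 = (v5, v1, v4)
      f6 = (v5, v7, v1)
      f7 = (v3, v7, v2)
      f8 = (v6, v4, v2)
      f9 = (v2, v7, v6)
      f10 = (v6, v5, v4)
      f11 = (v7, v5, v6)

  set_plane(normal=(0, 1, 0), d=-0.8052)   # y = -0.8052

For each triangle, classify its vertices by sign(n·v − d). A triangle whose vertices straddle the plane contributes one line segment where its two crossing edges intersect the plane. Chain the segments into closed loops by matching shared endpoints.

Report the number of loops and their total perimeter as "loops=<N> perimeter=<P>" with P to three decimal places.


Straddling triangles (8 of 12):
  (v1,v3,v0) [-+-] → (-1.77, -0.8052, 1.445)–(-1.77, -0.8052, -0.598208)  len=2.0432
  (v0,v3,v2) [-++] → (-1.77, -0.8052, -0.598208)–(-1.77, -0.8052, -1.445)  len=0.8468
  (v2,v4,v0) [+--] → (0.732753, -0.8052, -1.445)–(-1.77, -0.8052, -1.445)  len=2.5028
  (v1,v7,v3) [-++] → (-0.732753, -0.8052, 1.445)–(-1.77, -0.8052, 1.445)  len=1.0372
  (v5,v7,v1) [-+-] → (1.77, -0.8052, 1.445)–(-0.732753, -0.8052, 1.445)  len=2.5028
  (v6,v4,v2) [+-+] → (1.77, -0.8052, -1.445)–(0.732753, -0.8052, -1.445)  len=1.0372
  (v6,v5,v4) [+--] → (1.77, -0.8052, 0.598208)–(1.77, -0.8052, -1.445)  len=2.0432
  (v7,v5,v6) [+-+] → (1.77, -0.8052, 1.445)–(1.77, -0.8052, 0.598208)  len=0.8468

Chained into 1 loop(s):
  loop 1: 8 segments, perimeter = 12.8600
Total perimeter = 12.860

loops=1 perimeter=12.860


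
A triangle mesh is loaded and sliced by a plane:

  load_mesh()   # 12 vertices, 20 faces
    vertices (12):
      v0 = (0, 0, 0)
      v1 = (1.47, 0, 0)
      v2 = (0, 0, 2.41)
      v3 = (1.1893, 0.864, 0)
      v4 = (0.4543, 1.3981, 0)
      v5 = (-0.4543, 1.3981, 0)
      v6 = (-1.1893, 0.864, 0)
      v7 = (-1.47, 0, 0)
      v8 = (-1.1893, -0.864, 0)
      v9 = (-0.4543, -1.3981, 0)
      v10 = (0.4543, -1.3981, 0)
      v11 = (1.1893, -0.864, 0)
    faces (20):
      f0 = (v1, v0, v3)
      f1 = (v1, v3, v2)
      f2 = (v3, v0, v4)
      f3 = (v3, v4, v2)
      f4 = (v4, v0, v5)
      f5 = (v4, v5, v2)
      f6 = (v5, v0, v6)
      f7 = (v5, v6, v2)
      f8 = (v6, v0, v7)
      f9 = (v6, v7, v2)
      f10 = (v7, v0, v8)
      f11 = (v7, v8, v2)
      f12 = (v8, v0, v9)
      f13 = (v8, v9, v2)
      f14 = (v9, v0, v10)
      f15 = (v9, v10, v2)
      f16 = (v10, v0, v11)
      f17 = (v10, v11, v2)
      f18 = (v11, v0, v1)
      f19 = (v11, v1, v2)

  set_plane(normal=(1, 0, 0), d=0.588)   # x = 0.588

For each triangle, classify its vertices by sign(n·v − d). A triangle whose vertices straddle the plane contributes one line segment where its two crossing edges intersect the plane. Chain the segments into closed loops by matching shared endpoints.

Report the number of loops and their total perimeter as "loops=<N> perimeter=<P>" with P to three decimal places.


loops=1 perimeter=6.569

Straddling triangles (8 of 20):
  (v1,v0,v3) [+-+] → (0.588, 0, 0)–(0.588, 0.427169, 0)  len=0.4272
  (v1,v3,v2) [++-] → (0.588, 0.427169, 1.21848)–(0.588, 0, 1.446)  len=0.4840
  (v3,v0,v4) [+--] → (0.588, 0.427169, 0)–(0.588, 1.30094, 0)  len=0.8738
  (v3,v4,v2) [+--] → (0.588, 1.30094, 0)–(0.588, 0.427169, 1.21848)  len=1.4994
  (v10,v0,v11) [--+] → (0.588, -0.427169, 0)–(0.588, -1.30094, 0)  len=0.8738
  (v10,v11,v2) [-+-] → (0.588, -1.30094, 0)–(0.588, -0.427169, 1.21848)  len=1.4994
  (v11,v0,v1) [+-+] → (0.588, -0.427169, 0)–(0.588, 0, 0)  len=0.4272
  (v11,v1,v2) [++-] → (0.588, 0, 1.446)–(0.588, -0.427169, 1.21848)  len=0.4840

Chained into 1 loop(s):
  loop 1: 8 segments, perimeter = 6.5686
Total perimeter = 6.569


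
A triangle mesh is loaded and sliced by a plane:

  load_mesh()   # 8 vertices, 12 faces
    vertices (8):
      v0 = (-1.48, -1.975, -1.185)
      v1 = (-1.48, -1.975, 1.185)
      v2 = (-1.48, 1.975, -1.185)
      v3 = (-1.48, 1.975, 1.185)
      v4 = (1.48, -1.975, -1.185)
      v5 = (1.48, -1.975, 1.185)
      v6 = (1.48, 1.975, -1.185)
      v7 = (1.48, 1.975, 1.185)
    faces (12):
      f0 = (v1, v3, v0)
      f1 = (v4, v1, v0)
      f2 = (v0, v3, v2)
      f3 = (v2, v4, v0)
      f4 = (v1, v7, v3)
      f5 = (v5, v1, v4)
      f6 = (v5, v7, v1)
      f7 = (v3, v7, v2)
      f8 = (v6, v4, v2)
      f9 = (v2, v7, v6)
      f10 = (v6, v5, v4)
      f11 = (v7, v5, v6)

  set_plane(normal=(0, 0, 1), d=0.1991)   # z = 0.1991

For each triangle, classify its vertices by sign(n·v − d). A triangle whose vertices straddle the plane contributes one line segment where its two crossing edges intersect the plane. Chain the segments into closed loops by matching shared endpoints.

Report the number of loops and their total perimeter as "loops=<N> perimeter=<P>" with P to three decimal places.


Straddling triangles (8 of 12):
  (v1,v3,v0) [++-] → (-1.48, 0.331833, 0.1991)–(-1.48, -1.975, 0.1991)  len=2.3068
  (v4,v1,v0) [-+-] → (-0.248665, -1.975, 0.1991)–(-1.48, -1.975, 0.1991)  len=1.2313
  (v0,v3,v2) [-+-] → (-1.48, 0.331833, 0.1991)–(-1.48, 1.975, 0.1991)  len=1.6432
  (v5,v1,v4) [++-] → (-0.248665, -1.975, 0.1991)–(1.48, -1.975, 0.1991)  len=1.7287
  (v3,v7,v2) [++-] → (0.248665, 1.975, 0.1991)–(-1.48, 1.975, 0.1991)  len=1.7287
  (v2,v7,v6) [-+-] → (0.248665, 1.975, 0.1991)–(1.48, 1.975, 0.1991)  len=1.2313
  (v6,v5,v4) [-+-] → (1.48, -0.331833, 0.1991)–(1.48, -1.975, 0.1991)  len=1.6432
  (v7,v5,v6) [++-] → (1.48, -0.331833, 0.1991)–(1.48, 1.975, 0.1991)  len=2.3068

Chained into 1 loop(s):
  loop 1: 8 segments, perimeter = 13.8200
Total perimeter = 13.820

loops=1 perimeter=13.820


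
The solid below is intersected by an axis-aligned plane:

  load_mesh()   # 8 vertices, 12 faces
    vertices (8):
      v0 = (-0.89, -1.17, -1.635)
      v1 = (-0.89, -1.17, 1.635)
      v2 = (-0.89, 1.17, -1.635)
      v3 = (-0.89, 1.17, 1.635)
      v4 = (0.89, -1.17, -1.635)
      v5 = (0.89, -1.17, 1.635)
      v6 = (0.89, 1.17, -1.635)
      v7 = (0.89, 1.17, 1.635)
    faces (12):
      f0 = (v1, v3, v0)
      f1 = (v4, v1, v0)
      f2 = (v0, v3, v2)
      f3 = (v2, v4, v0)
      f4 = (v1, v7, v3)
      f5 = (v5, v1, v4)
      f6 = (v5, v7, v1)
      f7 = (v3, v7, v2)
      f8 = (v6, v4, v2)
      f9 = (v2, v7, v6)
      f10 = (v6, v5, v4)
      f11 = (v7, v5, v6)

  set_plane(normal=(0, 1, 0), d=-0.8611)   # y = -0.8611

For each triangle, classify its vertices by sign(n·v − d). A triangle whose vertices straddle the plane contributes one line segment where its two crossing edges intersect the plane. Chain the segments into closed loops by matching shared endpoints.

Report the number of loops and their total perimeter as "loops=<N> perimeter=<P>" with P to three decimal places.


loops=1 perimeter=10.100

Straddling triangles (8 of 12):
  (v1,v3,v0) [-+-] → (-0.89, -0.8611, 1.635)–(-0.89, -0.8611, -1.20333)  len=2.8383
  (v0,v3,v2) [-++] → (-0.89, -0.8611, -1.20333)–(-0.89, -0.8611, -1.635)  len=0.4317
  (v2,v4,v0) [+--] → (0.655025, -0.8611, -1.635)–(-0.89, -0.8611, -1.635)  len=1.5450
  (v1,v7,v3) [-++] → (-0.655025, -0.8611, 1.635)–(-0.89, -0.8611, 1.635)  len=0.2350
  (v5,v7,v1) [-+-] → (0.89, -0.8611, 1.635)–(-0.655025, -0.8611, 1.635)  len=1.5450
  (v6,v4,v2) [+-+] → (0.89, -0.8611, -1.635)–(0.655025, -0.8611, -1.635)  len=0.2350
  (v6,v5,v4) [+--] → (0.89, -0.8611, 1.20333)–(0.89, -0.8611, -1.635)  len=2.8383
  (v7,v5,v6) [+-+] → (0.89, -0.8611, 1.635)–(0.89, -0.8611, 1.20333)  len=0.4317

Chained into 1 loop(s):
  loop 1: 8 segments, perimeter = 10.1000
Total perimeter = 10.100


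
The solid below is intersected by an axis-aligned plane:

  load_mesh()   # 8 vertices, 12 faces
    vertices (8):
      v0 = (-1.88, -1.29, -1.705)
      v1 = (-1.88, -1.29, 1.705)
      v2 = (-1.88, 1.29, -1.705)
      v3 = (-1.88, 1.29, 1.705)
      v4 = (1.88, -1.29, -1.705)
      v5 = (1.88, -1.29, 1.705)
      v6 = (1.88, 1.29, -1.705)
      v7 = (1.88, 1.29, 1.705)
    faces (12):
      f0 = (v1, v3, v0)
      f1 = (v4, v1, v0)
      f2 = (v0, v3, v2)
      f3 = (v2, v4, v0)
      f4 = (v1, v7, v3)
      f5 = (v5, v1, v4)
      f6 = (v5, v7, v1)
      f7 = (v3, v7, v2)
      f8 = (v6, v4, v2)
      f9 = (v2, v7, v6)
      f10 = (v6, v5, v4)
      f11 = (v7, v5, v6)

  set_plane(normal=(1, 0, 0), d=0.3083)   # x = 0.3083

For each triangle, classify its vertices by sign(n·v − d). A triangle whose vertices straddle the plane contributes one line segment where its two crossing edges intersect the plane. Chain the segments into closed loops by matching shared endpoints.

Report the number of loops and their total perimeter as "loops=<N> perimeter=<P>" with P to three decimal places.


Straddling triangles (8 of 12):
  (v4,v1,v0) [+--] → (0.3083, -1.29, -0.279602)–(0.3083, -1.29, -1.705)  len=1.4254
  (v2,v4,v0) [-+-] → (0.3083, -0.211546, -1.705)–(0.3083, -1.29, -1.705)  len=1.0785
  (v1,v7,v3) [-+-] → (0.3083, 0.211546, 1.705)–(0.3083, 1.29, 1.705)  len=1.0785
  (v5,v1,v4) [+-+] → (0.3083, -1.29, 1.705)–(0.3083, -1.29, -0.279602)  len=1.9846
  (v5,v7,v1) [++-] → (0.3083, 0.211546, 1.705)–(0.3083, -1.29, 1.705)  len=1.5015
  (v3,v7,v2) [-+-] → (0.3083, 1.29, 1.705)–(0.3083, 1.29, 0.279602)  len=1.4254
  (v6,v4,v2) [++-] → (0.3083, -0.211546, -1.705)–(0.3083, 1.29, -1.705)  len=1.5015
  (v2,v7,v6) [-++] → (0.3083, 1.29, 0.279602)–(0.3083, 1.29, -1.705)  len=1.9846

Chained into 1 loop(s):
  loop 1: 8 segments, perimeter = 11.9800
Total perimeter = 11.980

loops=1 perimeter=11.980


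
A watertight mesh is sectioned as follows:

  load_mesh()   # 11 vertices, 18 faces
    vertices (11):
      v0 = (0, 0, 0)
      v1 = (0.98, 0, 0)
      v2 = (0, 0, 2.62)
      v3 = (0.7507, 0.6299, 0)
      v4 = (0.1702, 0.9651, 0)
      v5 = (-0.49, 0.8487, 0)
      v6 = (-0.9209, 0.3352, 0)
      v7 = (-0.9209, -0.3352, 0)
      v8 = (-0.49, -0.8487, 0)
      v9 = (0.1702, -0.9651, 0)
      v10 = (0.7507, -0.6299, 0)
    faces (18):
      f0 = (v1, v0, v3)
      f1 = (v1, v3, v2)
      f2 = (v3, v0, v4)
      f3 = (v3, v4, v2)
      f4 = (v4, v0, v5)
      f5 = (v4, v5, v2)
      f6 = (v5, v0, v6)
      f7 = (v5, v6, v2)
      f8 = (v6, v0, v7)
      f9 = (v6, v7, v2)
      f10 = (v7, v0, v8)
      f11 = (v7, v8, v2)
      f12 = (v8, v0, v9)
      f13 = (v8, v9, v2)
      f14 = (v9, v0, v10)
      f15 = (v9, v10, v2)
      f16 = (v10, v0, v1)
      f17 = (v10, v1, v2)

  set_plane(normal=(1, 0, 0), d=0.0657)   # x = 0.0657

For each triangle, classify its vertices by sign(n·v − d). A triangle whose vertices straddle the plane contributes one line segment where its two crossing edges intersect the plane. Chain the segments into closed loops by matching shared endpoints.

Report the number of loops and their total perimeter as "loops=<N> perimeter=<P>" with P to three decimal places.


loops=1 perimeter=7.151

Straddling triangles (12 of 18):
  (v1,v0,v3) [+-+] → (0.0657, 0, 0)–(0.0657, 0.0551278, 0)  len=0.0551
  (v1,v3,v2) [++-] → (0.0657, 0.0551278, 2.3907)–(0.0657, 0, 2.44435)  len=0.0769
  (v3,v0,v4) [+-+] → (0.0657, 0.0551278, 0)–(0.0657, 0.372544, 0)  len=0.3174
  (v3,v4,v2) [++-] → (0.0657, 0.372544, 1.60864)–(0.0657, 0.0551278, 2.3907)  len=0.8440
  (v4,v0,v5) [+--] → (0.0657, 0.372544, 0)–(0.0657, 0.946676, 0)  len=0.5741
  (v4,v5,v2) [+--] → (0.0657, 0.946676, 0)–(0.0657, 0.372544, 1.60864)  len=1.7080
  (v8,v0,v9) [--+] → (0.0657, -0.372544, 0)–(0.0657, -0.946676, 0)  len=0.5741
  (v8,v9,v2) [-+-] → (0.0657, -0.946676, 0)–(0.0657, -0.372544, 1.60864)  len=1.7080
  (v9,v0,v10) [+-+] → (0.0657, -0.372544, 0)–(0.0657, -0.0551278, 0)  len=0.3174
  (v9,v10,v2) [++-] → (0.0657, -0.0551278, 2.3907)–(0.0657, -0.372544, 1.60864)  len=0.8440
  (v10,v0,v1) [+-+] → (0.0657, -0.0551278, 0)–(0.0657, 0, 0)  len=0.0551
  (v10,v1,v2) [++-] → (0.0657, 0, 2.44435)–(0.0657, -0.0551278, 2.3907)  len=0.0769

Chained into 1 loop(s):
  loop 1: 12 segments, perimeter = 7.1513
Total perimeter = 7.151


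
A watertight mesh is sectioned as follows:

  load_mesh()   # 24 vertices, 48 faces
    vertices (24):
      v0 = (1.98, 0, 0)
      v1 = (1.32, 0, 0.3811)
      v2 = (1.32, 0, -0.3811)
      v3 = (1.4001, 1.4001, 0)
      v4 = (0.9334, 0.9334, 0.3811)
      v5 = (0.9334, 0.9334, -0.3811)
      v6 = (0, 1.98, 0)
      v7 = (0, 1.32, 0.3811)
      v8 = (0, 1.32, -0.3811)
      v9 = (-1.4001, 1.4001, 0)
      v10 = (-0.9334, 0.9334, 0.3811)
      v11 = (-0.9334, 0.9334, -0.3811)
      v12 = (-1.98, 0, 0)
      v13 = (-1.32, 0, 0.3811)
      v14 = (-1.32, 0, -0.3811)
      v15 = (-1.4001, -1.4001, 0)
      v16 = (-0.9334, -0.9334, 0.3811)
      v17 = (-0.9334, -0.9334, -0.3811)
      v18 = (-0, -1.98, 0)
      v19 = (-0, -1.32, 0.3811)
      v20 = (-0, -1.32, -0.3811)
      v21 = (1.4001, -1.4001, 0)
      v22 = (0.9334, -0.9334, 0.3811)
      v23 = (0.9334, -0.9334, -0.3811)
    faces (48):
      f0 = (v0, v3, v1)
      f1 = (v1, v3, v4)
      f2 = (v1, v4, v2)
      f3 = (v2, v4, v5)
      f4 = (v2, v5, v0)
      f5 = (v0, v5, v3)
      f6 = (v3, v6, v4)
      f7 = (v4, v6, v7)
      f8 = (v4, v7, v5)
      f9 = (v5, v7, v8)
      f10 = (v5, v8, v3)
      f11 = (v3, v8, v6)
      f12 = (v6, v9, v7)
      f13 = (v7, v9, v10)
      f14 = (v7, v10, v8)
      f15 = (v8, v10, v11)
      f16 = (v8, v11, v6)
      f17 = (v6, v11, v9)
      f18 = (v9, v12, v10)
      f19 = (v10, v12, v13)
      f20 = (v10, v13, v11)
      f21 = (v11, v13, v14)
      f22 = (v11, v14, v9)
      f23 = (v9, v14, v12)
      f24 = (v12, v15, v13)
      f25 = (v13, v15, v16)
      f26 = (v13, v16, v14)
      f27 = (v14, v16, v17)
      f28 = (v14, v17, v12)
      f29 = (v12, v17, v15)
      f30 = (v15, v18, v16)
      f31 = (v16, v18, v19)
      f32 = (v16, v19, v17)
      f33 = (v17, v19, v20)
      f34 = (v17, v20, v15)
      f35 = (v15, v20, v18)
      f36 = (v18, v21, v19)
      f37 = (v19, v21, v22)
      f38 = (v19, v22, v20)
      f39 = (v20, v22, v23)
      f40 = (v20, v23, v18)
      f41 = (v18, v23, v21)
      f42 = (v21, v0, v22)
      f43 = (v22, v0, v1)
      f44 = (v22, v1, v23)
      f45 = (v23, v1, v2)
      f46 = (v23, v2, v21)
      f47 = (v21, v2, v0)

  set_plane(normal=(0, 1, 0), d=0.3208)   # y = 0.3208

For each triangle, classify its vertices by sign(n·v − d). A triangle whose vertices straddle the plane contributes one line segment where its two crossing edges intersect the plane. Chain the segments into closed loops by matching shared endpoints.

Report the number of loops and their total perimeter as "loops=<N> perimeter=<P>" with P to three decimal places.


loops=2 perimeter=4.573

Straddling triangles (12 of 48):
  (v0,v3,v1) [-+-] → (1.84713, 0.3208, 0)–(1.33835, 0.3208, 0.29378)  len=0.5875
  (v1,v3,v4) [-++] → (1.33835, 0.3208, 0.29378)–(1.18713, 0.3208, 0.3811)  len=0.1746
  (v1,v4,v2) [-+-] → (1.18713, 0.3208, 0.3811)–(1.18713, 0.3208, -0.11914)  len=0.5002
  (v2,v4,v5) [-++] → (1.18713, 0.3208, -0.11914)–(1.18713, 0.3208, -0.3811)  len=0.2620
  (v2,v5,v0) [-+-] → (1.18713, 0.3208, -0.3811)–(1.62029, 0.3208, -0.13098)  len=0.5002
  (v0,v5,v3) [-++] → (1.62029, 0.3208, -0.13098)–(1.84713, 0.3208, 0)  len=0.2619
  (v9,v12,v10) [+-+] → (-1.84713, 0.3208, 0)–(-1.62029, 0.3208, 0.13098)  len=0.2619
  (v10,v12,v13) [+--] → (-1.62029, 0.3208, 0.13098)–(-1.18713, 0.3208, 0.3811)  len=0.5002
  (v10,v13,v11) [+-+] → (-1.18713, 0.3208, 0.3811)–(-1.18713, 0.3208, 0.11914)  len=0.2620
  (v11,v13,v14) [+--] → (-1.18713, 0.3208, 0.11914)–(-1.18713, 0.3208, -0.3811)  len=0.5002
  (v11,v14,v9) [+-+] → (-1.18713, 0.3208, -0.3811)–(-1.33835, 0.3208, -0.29378)  len=0.1746
  (v9,v14,v12) [+--] → (-1.33835, 0.3208, -0.29378)–(-1.84713, 0.3208, 0)  len=0.5875

Chained into 2 loop(s):
  loop 1: 6 segments, perimeter = 2.2865
  loop 2: 6 segments, perimeter = 2.2865
Total perimeter = 4.573


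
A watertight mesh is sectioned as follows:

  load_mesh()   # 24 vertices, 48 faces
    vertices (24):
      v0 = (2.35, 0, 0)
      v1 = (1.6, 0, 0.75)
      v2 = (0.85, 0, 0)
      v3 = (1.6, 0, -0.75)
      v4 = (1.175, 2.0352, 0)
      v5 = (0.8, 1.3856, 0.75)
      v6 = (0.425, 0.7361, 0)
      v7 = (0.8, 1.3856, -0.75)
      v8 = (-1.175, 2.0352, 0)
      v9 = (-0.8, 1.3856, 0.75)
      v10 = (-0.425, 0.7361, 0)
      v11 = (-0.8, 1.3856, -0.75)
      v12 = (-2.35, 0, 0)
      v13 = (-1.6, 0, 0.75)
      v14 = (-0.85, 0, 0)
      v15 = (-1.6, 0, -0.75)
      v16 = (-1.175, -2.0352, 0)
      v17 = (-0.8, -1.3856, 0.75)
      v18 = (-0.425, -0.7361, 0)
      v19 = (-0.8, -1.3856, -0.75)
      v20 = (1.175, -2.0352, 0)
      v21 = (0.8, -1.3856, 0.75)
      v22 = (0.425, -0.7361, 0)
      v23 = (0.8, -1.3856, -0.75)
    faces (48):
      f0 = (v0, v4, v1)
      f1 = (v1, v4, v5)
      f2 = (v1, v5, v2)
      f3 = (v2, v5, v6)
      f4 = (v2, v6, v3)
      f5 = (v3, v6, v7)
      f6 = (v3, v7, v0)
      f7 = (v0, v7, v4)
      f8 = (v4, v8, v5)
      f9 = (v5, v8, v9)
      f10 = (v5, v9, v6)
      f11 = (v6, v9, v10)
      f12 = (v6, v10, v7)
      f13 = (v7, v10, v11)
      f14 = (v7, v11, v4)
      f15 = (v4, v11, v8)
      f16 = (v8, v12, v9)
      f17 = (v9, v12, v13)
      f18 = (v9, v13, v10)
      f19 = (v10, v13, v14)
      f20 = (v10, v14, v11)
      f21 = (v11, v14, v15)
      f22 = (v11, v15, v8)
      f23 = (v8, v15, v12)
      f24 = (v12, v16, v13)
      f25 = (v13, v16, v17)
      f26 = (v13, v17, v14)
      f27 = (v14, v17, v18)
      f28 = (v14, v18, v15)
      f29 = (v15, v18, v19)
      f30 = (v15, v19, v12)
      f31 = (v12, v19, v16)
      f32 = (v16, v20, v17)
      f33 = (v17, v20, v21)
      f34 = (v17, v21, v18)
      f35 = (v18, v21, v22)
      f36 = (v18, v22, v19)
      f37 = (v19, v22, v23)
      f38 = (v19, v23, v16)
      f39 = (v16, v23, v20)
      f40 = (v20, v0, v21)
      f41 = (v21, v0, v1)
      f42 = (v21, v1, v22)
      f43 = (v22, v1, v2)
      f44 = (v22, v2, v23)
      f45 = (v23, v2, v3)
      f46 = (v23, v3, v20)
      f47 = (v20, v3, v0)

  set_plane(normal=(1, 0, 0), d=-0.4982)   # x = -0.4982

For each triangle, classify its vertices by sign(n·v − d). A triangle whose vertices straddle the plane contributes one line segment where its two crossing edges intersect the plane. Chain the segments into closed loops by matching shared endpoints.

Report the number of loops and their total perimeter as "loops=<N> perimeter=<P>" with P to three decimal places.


loops=2 perimeter=8.334

Straddling triangles (20 of 48):
  (v4,v8,v5) [+-+] → (-0.4982, 2.0352, 0)–(-0.4982, 1.81259, 0.257013)  len=0.3400
  (v5,v8,v9) [+--] → (-0.4982, 1.81259, 0.257013)–(-0.4982, 1.3856, 0.75)  len=0.6522
  (v5,v9,v6) [+-+] → (-0.4982, 1.3856, 0.75)–(-0.4982, 1.22558, 0.565224)  len=0.2444
  (v6,v9,v10) [+-+] → (-0.4982, 1.22558, 0.565224)–(-0.4982, 0.862882, 0.1464)  len=0.5540
  (v7,v10,v11) [++-] → (-0.4982, 0.862882, -0.1464)–(-0.4982, 1.3856, -0.75)  len=0.7985
  (v7,v11,v4) [+-+] → (-0.4982, 1.3856, -0.75)–(-0.4982, 1.48487, -0.635392)  len=0.1516
  (v4,v11,v8) [+--] → (-0.4982, 1.48487, -0.635392)–(-0.4982, 2.0352, 0)  len=0.8406
  (v9,v13,v10) [--+] → (-0.4982, 0.690243, 0.0467234)–(-0.4982, 0.862882, 0.1464)  len=0.1993
  (v10,v13,v14) [+--] → (-0.4982, 0.690243, 0.0467234)–(-0.4982, 0.609318, 0)  len=0.0934
  (v10,v14,v11) [+--] → (-0.4982, 0.609318, 0)–(-0.4982, 0.862882, -0.1464)  len=0.2928
  (v14,v17,v18) [--+] → (-0.4982, -0.862882, 0.1464)–(-0.4982, -0.609318, 0)  len=0.2928
  (v14,v18,v15) [-+-] → (-0.4982, -0.609318, 0)–(-0.4982, -0.690243, -0.0467234)  len=0.0934
  (v15,v18,v19) [-+-] → (-0.4982, -0.690243, -0.0467234)–(-0.4982, -0.862882, -0.1464)  len=0.1993
  (v16,v20,v17) [-+-] → (-0.4982, -2.0352, 0)–(-0.4982, -1.48487, 0.635392)  len=0.8406
  (v17,v20,v21) [-++] → (-0.4982, -1.48487, 0.635392)–(-0.4982, -1.3856, 0.75)  len=0.1516
  (v17,v21,v18) [-++] → (-0.4982, -1.3856, 0.75)–(-0.4982, -0.862882, 0.1464)  len=0.7985
  (v18,v22,v19) [++-] → (-0.4982, -1.22558, -0.565224)–(-0.4982, -0.862882, -0.1464)  len=0.5540
  (v19,v22,v23) [-++] → (-0.4982, -1.22558, -0.565224)–(-0.4982, -1.3856, -0.75)  len=0.2444
  (v19,v23,v16) [-+-] → (-0.4982, -1.3856, -0.75)–(-0.4982, -1.81259, -0.257013)  len=0.6522
  (v16,v23,v20) [-++] → (-0.4982, -1.81259, -0.257013)–(-0.4982, -2.0352, 0)  len=0.3400

Chained into 2 loop(s):
  loop 1: 10 segments, perimeter = 4.1670
  loop 2: 10 segments, perimeter = 4.1670
Total perimeter = 8.334


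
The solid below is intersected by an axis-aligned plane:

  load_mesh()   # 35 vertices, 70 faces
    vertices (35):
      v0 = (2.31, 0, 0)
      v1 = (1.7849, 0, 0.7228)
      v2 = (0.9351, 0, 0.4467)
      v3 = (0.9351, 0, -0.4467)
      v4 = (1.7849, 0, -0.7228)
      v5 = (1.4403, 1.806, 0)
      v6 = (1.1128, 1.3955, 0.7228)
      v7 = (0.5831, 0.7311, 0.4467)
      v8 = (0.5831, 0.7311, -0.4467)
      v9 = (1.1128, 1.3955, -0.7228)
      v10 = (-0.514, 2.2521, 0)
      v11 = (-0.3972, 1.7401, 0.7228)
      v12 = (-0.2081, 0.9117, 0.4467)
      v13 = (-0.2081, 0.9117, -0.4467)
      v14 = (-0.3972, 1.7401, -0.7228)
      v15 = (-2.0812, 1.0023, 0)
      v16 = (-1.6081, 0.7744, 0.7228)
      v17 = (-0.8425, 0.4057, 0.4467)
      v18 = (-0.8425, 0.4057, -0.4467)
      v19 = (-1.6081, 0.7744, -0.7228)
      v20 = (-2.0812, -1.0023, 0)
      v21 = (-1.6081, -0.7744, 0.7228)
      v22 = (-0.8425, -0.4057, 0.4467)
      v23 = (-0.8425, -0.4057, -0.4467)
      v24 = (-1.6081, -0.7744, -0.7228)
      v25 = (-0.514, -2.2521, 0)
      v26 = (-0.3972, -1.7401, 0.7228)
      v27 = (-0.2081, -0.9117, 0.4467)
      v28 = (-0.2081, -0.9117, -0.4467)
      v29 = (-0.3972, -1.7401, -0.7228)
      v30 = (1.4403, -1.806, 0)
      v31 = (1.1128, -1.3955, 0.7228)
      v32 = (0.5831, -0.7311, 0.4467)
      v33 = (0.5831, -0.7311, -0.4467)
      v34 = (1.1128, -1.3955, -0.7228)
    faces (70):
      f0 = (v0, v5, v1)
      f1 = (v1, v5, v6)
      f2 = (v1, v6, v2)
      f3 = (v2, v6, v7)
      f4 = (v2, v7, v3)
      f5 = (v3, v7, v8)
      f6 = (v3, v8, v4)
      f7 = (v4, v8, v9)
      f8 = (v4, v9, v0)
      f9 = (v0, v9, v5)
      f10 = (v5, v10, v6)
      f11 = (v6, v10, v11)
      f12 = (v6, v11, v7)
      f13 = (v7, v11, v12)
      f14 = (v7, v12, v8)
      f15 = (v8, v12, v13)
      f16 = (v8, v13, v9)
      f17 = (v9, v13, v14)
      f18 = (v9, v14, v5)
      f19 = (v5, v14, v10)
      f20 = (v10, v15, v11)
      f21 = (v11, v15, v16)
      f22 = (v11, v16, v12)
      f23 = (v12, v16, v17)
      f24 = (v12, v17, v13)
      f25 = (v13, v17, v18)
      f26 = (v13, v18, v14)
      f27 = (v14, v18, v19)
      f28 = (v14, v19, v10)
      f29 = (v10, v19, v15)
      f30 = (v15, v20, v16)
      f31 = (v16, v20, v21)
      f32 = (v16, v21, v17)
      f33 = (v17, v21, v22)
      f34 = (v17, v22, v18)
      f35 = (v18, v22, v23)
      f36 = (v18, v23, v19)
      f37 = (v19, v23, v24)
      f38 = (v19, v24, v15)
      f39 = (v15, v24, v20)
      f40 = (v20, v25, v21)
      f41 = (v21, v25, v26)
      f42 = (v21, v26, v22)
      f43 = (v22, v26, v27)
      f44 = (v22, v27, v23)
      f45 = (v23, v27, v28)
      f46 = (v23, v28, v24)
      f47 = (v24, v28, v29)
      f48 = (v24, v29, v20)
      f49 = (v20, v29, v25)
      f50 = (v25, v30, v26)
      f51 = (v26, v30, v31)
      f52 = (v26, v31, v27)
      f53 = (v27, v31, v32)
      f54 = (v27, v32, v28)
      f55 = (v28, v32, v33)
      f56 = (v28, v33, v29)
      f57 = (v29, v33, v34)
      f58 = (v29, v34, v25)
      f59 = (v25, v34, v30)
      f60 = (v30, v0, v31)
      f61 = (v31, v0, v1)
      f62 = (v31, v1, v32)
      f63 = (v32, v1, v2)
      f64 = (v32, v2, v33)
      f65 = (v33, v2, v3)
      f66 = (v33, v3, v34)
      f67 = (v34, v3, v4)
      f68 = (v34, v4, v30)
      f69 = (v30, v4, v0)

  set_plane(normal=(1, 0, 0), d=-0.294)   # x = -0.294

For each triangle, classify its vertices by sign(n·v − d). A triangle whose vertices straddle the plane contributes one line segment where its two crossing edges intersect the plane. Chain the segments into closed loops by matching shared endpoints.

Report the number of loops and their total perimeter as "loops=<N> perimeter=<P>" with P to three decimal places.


loops=2 perimeter=8.935

Straddling triangles (24 of 70):
  (v5,v10,v6) [+-+] → (-0.294, 2.20188, 0)–(-0.294, 2.13626, 0.0977477)  len=0.1177
  (v6,v10,v11) [+--] → (-0.294, 2.13626, 0.0977477)–(-0.294, 1.71655, 0.7228)  len=0.7529
  (v6,v11,v7) [+-+] → (-0.294, 1.71655, 0.7228)–(-0.294, 1.63388, 0.693734)  len=0.0876
  (v7,v11,v12) [+-+] → (-0.294, 1.63388, 0.693734)–(-0.294, 1.28801, 0.57212)  len=0.3666
  (v9,v13,v14) [++-] → (-0.294, 1.28801, -0.57212)–(-0.294, 1.71655, -0.7228)  len=0.4543
  (v9,v14,v5) [+-+] → (-0.294, 1.71655, -0.7228)–(-0.294, 1.7438, -0.682205)  len=0.0489
  (v5,v14,v10) [+--] → (-0.294, 1.7438, -0.682205)–(-0.294, 2.20188, 0)  len=0.8217
  (v11,v16,v12) [--+] → (-0.294, 0.903276, 0.463641)–(-0.294, 1.28801, 0.57212)  len=0.3997
  (v12,v16,v17) [+--] → (-0.294, 0.903276, 0.463641)–(-0.294, 0.843186, 0.4467)  len=0.0624
  (v12,v17,v13) [+-+] → (-0.294, 0.843186, 0.4467)–(-0.294, 0.843186, -0.32573)  len=0.7724
  (v13,v17,v18) [+--] → (-0.294, 0.843186, -0.32573)–(-0.294, 0.843186, -0.4467)  len=0.1210
  (v13,v18,v14) [+--] → (-0.294, 0.843186, -0.4467)–(-0.294, 1.28801, -0.57212)  len=0.4622
  (v22,v26,v27) [--+] → (-0.294, -1.28801, 0.57212)–(-0.294, -0.843186, 0.4467)  len=0.4622
  (v22,v27,v23) [-+-] → (-0.294, -0.843186, 0.4467)–(-0.294, -0.843186, 0.32573)  len=0.1210
  (v23,v27,v28) [-++] → (-0.294, -0.843186, 0.32573)–(-0.294, -0.843186, -0.4467)  len=0.7724
  (v23,v28,v24) [-+-] → (-0.294, -0.843186, -0.4467)–(-0.294, -0.903276, -0.463641)  len=0.0624
  (v24,v28,v29) [-+-] → (-0.294, -0.903276, -0.463641)–(-0.294, -1.28801, -0.57212)  len=0.3997
  (v25,v30,v26) [-+-] → (-0.294, -2.20188, 0)–(-0.294, -1.7438, 0.682205)  len=0.8217
  (v26,v30,v31) [-++] → (-0.294, -1.7438, 0.682205)–(-0.294, -1.71655, 0.7228)  len=0.0489
  (v26,v31,v27) [-++] → (-0.294, -1.71655, 0.7228)–(-0.294, -1.28801, 0.57212)  len=0.4543
  (v28,v33,v29) [++-] → (-0.294, -1.63388, -0.693734)–(-0.294, -1.28801, -0.57212)  len=0.3666
  (v29,v33,v34) [-++] → (-0.294, -1.63388, -0.693734)–(-0.294, -1.71655, -0.7228)  len=0.0876
  (v29,v34,v25) [-+-] → (-0.294, -1.71655, -0.7228)–(-0.294, -2.13626, -0.0977477)  len=0.7529
  (v25,v34,v30) [-++] → (-0.294, -2.13626, -0.0977477)–(-0.294, -2.20188, 0)  len=0.1177

Chained into 2 loop(s):
  loop 1: 12 segments, perimeter = 4.4675
  loop 2: 12 segments, perimeter = 4.4675
Total perimeter = 8.935


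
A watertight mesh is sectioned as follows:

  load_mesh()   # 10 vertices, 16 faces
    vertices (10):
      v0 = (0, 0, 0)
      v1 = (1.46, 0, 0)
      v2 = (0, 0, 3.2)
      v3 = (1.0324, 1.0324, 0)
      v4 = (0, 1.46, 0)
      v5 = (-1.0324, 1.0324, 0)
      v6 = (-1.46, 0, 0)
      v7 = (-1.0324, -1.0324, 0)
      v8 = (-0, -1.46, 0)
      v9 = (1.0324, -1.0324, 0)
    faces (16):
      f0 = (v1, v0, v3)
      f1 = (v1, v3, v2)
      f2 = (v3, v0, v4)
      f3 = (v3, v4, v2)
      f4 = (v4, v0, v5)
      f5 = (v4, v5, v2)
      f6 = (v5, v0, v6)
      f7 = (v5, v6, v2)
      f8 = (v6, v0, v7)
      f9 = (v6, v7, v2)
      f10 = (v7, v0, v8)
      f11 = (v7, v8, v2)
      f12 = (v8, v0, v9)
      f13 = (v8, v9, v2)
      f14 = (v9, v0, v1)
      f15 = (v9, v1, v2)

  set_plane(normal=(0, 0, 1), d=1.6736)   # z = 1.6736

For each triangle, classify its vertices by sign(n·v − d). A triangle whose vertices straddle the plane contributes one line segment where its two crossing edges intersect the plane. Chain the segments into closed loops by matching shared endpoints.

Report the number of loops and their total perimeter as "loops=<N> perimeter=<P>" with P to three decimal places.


loops=1 perimeter=4.264

Straddling triangles (8 of 16):
  (v1,v3,v2) [--+] → (0.492455, 0.492455, 1.6736)–(0.69642, 0, 1.6736)  len=0.5330
  (v3,v4,v2) [--+] → (0, 0.69642, 1.6736)–(0.492455, 0.492455, 1.6736)  len=0.5330
  (v4,v5,v2) [--+] → (-0.492455, 0.492455, 1.6736)–(0, 0.69642, 1.6736)  len=0.5330
  (v5,v6,v2) [--+] → (-0.69642, 0, 1.6736)–(-0.492455, 0.492455, 1.6736)  len=0.5330
  (v6,v7,v2) [--+] → (-0.492455, -0.492455, 1.6736)–(-0.69642, 0, 1.6736)  len=0.5330
  (v7,v8,v2) [--+] → (0, -0.69642, 1.6736)–(-0.492455, -0.492455, 1.6736)  len=0.5330
  (v8,v9,v2) [--+] → (0.492455, -0.492455, 1.6736)–(0, -0.69642, 1.6736)  len=0.5330
  (v9,v1,v2) [--+] → (0.69642, 0, 1.6736)–(0.492455, -0.492455, 1.6736)  len=0.5330

Chained into 1 loop(s):
  loop 1: 8 segments, perimeter = 4.2642
Total perimeter = 4.264


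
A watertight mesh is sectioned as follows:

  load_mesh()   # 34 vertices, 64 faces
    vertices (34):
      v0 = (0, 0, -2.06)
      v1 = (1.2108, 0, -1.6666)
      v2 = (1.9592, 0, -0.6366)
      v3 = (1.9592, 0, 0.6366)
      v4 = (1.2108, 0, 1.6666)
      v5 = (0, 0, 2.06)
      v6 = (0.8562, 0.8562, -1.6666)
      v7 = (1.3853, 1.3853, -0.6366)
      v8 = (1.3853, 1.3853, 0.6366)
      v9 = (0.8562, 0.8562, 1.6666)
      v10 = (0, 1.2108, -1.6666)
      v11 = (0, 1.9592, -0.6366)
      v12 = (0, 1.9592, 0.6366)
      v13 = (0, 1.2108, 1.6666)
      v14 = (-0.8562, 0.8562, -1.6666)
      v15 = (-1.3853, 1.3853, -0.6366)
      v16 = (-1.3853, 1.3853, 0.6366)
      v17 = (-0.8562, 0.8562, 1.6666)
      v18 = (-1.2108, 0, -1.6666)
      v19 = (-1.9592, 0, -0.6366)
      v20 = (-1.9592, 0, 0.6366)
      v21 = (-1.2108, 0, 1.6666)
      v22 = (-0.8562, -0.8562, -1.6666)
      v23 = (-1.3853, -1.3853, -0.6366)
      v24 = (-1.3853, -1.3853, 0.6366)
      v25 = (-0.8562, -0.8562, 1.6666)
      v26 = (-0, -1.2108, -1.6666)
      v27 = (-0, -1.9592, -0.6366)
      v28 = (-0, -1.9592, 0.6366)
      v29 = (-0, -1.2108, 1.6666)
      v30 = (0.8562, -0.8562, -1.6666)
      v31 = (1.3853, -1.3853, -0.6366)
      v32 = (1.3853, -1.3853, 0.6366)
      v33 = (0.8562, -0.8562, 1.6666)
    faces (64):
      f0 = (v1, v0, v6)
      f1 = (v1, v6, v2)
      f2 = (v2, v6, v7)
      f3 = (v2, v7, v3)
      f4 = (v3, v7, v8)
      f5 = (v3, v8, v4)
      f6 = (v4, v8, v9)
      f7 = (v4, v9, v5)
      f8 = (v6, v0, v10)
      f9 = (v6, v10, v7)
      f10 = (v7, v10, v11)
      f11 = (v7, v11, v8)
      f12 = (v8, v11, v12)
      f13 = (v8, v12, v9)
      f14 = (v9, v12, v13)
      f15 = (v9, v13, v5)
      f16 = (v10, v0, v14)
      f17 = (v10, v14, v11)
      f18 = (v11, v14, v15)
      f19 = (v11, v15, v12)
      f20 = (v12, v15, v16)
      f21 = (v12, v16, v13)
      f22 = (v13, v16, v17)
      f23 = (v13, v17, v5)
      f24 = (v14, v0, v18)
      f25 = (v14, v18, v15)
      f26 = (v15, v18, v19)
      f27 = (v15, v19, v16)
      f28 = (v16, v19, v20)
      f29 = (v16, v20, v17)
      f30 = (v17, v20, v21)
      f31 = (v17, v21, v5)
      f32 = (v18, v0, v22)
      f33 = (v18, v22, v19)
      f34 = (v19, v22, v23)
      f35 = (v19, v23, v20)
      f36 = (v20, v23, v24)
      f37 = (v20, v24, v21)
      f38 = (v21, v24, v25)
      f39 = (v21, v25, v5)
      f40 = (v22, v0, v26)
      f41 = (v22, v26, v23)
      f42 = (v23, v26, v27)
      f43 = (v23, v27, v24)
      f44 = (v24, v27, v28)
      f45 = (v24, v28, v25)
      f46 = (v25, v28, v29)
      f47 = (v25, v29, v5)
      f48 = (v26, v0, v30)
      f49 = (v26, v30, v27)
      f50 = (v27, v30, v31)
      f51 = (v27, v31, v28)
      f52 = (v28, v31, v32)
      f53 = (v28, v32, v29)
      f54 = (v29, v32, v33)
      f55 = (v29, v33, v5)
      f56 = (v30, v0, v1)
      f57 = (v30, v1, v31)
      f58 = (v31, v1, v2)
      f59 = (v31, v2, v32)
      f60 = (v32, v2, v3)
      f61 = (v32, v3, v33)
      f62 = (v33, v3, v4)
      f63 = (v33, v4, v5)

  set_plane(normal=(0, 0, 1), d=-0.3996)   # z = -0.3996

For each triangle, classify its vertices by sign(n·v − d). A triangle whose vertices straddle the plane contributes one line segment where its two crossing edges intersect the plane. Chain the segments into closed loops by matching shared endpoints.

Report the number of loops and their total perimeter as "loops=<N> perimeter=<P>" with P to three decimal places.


Straddling triangles (16 of 64):
  (v2,v7,v3) [--+] → (1.49213, 1.12743, -0.3996)–(1.9592, 0, -0.3996)  len=1.2204
  (v3,v7,v8) [+-+] → (1.49213, 1.12743, -0.3996)–(1.3853, 1.3853, -0.3996)  len=0.2791
  (v7,v11,v8) [--+] → (0.257867, 1.85237, -0.3996)–(1.3853, 1.3853, -0.3996)  len=1.2204
  (v8,v11,v12) [+-+] → (0.257867, 1.85237, -0.3996)–(0, 1.9592, -0.3996)  len=0.2791
  (v11,v15,v12) [--+] → (-1.12743, 1.49213, -0.3996)–(0, 1.9592, -0.3996)  len=1.2204
  (v12,v15,v16) [+-+] → (-1.12743, 1.49213, -0.3996)–(-1.3853, 1.3853, -0.3996)  len=0.2791
  (v15,v19,v16) [--+] → (-1.85237, 0.257867, -0.3996)–(-1.3853, 1.3853, -0.3996)  len=1.2204
  (v16,v19,v20) [+-+] → (-1.85237, 0.257867, -0.3996)–(-1.9592, 0, -0.3996)  len=0.2791
  (v19,v23,v20) [--+] → (-1.49213, -1.12743, -0.3996)–(-1.9592, 0, -0.3996)  len=1.2204
  (v20,v23,v24) [+-+] → (-1.49213, -1.12743, -0.3996)–(-1.3853, -1.3853, -0.3996)  len=0.2791
  (v23,v27,v24) [--+] → (-0.257867, -1.85237, -0.3996)–(-1.3853, -1.3853, -0.3996)  len=1.2204
  (v24,v27,v28) [+-+] → (-0.257867, -1.85237, -0.3996)–(0, -1.9592, -0.3996)  len=0.2791
  (v27,v31,v28) [--+] → (1.12743, -1.49213, -0.3996)–(0, -1.9592, -0.3996)  len=1.2204
  (v28,v31,v32) [+-+] → (1.12743, -1.49213, -0.3996)–(1.3853, -1.3853, -0.3996)  len=0.2791
  (v31,v2,v32) [--+] → (1.85237, -0.257867, -0.3996)–(1.3853, -1.3853, -0.3996)  len=1.2204
  (v32,v2,v3) [+-+] → (1.85237, -0.257867, -0.3996)–(1.9592, 0, -0.3996)  len=0.2791

Chained into 1 loop(s):
  loop 1: 16 segments, perimeter = 11.9958
Total perimeter = 11.996

loops=1 perimeter=11.996
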